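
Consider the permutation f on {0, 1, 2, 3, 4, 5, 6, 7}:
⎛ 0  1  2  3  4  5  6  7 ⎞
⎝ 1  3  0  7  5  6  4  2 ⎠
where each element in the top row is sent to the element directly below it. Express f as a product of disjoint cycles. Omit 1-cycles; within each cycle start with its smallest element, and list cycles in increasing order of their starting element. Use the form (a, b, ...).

(0, 1, 3, 7, 2)(4, 5, 6)

From 0: 0 → 1 → 3 → 7 → 2 → 0, closing the cycle (0, 1, 3, 7, 2).
Repeating from the next unused element and collecting all non-trivial cycles gives (0, 1, 3, 7, 2)(4, 5, 6).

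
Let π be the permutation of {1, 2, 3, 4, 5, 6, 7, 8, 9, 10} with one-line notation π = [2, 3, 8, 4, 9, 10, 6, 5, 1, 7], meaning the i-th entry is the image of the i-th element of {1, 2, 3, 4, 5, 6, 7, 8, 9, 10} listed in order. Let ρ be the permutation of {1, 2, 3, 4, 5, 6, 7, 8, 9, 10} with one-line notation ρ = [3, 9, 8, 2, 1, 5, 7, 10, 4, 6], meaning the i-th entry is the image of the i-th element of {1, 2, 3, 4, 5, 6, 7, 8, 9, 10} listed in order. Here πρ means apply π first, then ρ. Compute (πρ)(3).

10

π(3) = 8, then ρ(8) = 10; composing gives (πρ)(3) = 10.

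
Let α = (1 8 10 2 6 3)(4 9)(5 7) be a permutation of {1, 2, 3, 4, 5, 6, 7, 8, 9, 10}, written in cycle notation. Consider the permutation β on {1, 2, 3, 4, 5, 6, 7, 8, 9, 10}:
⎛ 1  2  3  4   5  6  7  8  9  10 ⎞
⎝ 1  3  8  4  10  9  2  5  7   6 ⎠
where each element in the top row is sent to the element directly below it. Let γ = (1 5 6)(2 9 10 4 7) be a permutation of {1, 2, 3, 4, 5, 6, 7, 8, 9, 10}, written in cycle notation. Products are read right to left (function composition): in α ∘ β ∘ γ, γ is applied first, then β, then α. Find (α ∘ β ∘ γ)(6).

8

(α ∘ β ∘ γ)(6) = α(β(γ(6))). γ(6) = 1, then β(1) = 1, then α(1) = 8, so the result is 8.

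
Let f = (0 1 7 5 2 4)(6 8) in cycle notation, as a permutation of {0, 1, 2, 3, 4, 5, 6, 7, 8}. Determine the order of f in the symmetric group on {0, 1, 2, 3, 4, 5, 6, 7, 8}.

6

The cycle type of f is (6, 2, 1).
The order is lcm(6, 2) = 6.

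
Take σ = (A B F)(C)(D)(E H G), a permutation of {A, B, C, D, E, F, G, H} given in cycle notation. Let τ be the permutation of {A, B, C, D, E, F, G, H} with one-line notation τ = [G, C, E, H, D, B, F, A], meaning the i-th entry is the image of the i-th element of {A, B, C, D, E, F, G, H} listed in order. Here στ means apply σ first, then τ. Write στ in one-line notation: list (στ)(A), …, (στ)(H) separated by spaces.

C B E H A G D F

Chase each element through σ then τ: A → B → C; B → F → B; C → C → E; D → D → H; E → H → A; F → A → G; G → E → D; H → G → F.
So στ in one-line form is C B E H A G D F.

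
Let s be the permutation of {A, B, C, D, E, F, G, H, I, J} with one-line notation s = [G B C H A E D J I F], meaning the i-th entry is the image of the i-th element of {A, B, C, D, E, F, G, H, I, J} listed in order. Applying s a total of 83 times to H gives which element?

Tracing H → J → … returns to H after 7 steps, so H lies in a 7-cycle (A, G, D, H, J, F, E).
On a 7-cycle, s^7 is the identity, so s^83 = s^6 there (83 ≡ 6 mod 7).
Stepping 6 places around the cycle: H → J → F → E → A → G → D.

D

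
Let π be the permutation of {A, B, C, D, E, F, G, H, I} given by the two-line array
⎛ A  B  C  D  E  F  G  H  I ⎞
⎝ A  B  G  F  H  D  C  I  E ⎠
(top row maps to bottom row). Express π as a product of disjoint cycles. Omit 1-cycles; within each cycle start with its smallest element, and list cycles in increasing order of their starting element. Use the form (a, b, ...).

From C: C → G → C, closing the cycle (C, G).
Repeating from the next unused element and collecting all non-trivial cycles gives (C, G)(D, F)(E, H, I).

(C, G)(D, F)(E, H, I)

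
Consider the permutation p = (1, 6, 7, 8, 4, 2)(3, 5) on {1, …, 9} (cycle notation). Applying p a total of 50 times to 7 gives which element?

7 lies in the 6-cycle (1, 6, 7, 8, 4, 2).
Since the cycle has length 6, p^50 acts on it the same as p^2 (50 mod 6 = 2).
Stepping 2 places around the cycle: 7 → 8 → 4.

4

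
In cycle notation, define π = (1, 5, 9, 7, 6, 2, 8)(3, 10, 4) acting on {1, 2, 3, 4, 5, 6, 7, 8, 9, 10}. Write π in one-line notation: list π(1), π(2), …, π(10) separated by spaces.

5 8 10 3 9 2 6 1 7 4

Each element maps to the next entry in its cycle (wrapping to the front): 1→5, 2→8, 3→10, 4→3, 5→9, 6→2, 7→6, 8→1, 9→7, 10→4.
So the one-line form is 5 8 10 3 9 2 6 1 7 4.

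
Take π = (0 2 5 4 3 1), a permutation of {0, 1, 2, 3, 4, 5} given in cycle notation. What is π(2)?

In the cycle (0 2 5 4 3 1), 2 is followed by 5, so π(2) = 5.

5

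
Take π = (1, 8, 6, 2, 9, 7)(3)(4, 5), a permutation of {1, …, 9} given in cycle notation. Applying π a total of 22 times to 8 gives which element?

7

8 lies in the 6-cycle (1, 8, 6, 2, 9, 7).
Since the cycle has length 6, π^22 acts on it the same as π^4 (22 mod 6 = 4).
Stepping 4 places around the cycle: 8 → 6 → 2 → 9 → 7.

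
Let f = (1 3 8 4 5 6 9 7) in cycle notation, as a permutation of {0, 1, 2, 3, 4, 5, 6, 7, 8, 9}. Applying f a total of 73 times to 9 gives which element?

7

9 lies in the 8-cycle (1 3 8 4 5 6 9 7).
On an 8-cycle, f^8 is the identity, so f^73 = f^1 there (73 ≡ 1 mod 8).
Stepping 1 place around the cycle: 9 → 7.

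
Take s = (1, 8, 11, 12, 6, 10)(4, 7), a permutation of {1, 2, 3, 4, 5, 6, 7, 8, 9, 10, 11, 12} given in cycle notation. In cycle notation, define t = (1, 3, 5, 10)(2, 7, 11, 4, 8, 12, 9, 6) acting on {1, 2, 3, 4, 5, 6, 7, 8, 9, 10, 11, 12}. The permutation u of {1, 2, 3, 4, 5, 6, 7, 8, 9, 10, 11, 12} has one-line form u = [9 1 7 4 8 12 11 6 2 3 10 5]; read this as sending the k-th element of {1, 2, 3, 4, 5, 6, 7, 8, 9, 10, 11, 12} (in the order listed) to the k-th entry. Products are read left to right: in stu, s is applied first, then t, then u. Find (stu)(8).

Chase 8: s(8) = 11; t(11) = 4; u(4) = 4. Hence (stu)(8) = 4.

4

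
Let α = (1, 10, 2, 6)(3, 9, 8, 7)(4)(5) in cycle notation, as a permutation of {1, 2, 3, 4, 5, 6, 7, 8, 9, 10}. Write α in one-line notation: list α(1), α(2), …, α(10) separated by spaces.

Reading each image from the cycles: 1→10, 2→6, 3→9, 4→4, 5→5, 6→1, 7→3, 8→7, 9→8, 10→2.
So the one-line form is 10 6 9 4 5 1 3 7 8 2.

10 6 9 4 5 1 3 7 8 2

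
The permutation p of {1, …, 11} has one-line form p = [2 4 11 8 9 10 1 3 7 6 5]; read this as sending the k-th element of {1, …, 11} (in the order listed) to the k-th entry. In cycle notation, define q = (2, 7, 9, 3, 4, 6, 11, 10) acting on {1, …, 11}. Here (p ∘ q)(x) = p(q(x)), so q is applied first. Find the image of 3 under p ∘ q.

(p ∘ q)(3) = p(q(3)). q(3) = 4, then p(4) = 8. So (p ∘ q)(3) = 8.

8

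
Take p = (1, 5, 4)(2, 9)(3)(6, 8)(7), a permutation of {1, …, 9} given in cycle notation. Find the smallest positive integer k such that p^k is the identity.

The cycle type of p is (3, 2, 2, 1, 1).
The order is lcm(3, 2, 2) = 6.

6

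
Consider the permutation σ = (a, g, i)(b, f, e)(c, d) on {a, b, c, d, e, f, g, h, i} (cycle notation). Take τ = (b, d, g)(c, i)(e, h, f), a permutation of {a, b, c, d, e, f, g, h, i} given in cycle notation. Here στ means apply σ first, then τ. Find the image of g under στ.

c

(στ)(g) = τ(σ(g)). σ(g) = i, then τ(i) = c. So (στ)(g) = c.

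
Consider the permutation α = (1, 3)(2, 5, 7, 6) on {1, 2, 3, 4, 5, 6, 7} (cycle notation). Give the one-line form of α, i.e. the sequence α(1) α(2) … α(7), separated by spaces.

Image by image: 1→3, 2→5, 3→1, 4→4, 5→7, 6→2, 7→6.
So the one-line form is 3 5 1 4 7 2 6.

3 5 1 4 7 2 6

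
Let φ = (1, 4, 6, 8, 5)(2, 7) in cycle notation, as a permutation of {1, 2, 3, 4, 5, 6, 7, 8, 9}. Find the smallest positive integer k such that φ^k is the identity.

The cycle type of φ is (5, 2, 1, 1).
Since disjoint cycles commute, ord(φ) = lcm(5, 2) = 10.

10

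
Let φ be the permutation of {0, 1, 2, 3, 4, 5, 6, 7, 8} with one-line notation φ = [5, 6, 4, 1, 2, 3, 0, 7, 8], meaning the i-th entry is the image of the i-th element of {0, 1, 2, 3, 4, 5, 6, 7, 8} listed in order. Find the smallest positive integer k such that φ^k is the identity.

Writing φ as disjoint cycles, the cycle lengths are 5, 2, 1, 1.
The order of φ is the least common multiple of its cycle lengths: lcm(5, 2) = 10.

10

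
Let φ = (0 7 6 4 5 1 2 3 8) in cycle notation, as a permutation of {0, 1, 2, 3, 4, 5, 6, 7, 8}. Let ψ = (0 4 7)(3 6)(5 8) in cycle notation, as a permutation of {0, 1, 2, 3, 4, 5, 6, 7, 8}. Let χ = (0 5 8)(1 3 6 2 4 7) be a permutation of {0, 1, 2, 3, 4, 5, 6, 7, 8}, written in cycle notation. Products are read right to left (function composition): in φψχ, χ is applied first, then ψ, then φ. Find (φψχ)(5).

Apply the permutations in order: χ(5) = 8, then ψ(8) = 5, then φ(5) = 1. So (φψχ)(5) = 1.

1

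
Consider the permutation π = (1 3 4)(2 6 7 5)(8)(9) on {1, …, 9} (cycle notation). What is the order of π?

12

The cycle type of π is (4, 3, 1, 1).
The order is lcm(4, 3) = 12.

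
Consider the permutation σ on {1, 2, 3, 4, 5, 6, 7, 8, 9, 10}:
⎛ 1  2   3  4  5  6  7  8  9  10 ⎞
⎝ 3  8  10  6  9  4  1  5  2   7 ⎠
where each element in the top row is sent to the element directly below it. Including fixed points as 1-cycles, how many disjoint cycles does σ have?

The cycle decomposition is (1 3 10 7)(2 8 5 9)(4 6), which has 3 cycles (counting 1-cycles).

3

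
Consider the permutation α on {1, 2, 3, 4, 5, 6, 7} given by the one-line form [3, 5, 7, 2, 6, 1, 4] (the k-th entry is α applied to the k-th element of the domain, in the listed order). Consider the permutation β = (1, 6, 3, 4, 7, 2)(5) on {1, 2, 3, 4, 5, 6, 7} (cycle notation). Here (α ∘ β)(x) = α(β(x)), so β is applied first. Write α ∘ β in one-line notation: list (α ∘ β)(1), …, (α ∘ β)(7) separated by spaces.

For each element, apply β then α: 1 → 6 → 1; 2 → 1 → 3; 3 → 4 → 2; 4 → 7 → 4; 5 → 5 → 6; 6 → 3 → 7; 7 → 2 → 5.
So α ∘ β in one-line form is 1 3 2 4 6 7 5.

1 3 2 4 6 7 5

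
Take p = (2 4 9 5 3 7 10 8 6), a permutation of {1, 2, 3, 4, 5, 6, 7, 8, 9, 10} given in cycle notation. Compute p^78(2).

2 lies in the 9-cycle (2 4 9 5 3 7 10 8 6).
Powers repeat with period 9 on this cycle, and 78 mod 9 = 6, so p^78(2) = p^6(2).
Advancing 6 steps from 2: 2 → 4 → 9 → 5 → 3 → 7 → 10.

10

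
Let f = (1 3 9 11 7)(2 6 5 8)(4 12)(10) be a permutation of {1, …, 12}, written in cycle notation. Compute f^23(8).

8 lies in the 4-cycle (2 6 5 8).
Powers repeat with period 4 on this cycle, and 23 mod 4 = 3, so f^23(8) = f^3(8).
Stepping 3 places around the cycle: 8 → 2 → 6 → 5.

5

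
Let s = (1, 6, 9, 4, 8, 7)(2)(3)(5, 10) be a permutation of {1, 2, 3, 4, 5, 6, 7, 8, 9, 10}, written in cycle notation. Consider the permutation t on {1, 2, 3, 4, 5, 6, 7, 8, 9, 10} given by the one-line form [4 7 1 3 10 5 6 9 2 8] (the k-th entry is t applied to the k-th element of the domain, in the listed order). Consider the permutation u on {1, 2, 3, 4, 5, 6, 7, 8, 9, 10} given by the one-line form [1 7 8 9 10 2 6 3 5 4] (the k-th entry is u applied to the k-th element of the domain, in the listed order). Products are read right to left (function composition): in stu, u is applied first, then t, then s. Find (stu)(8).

(stu)(8) = s(t(u(8))). u(8) = 3, then t(3) = 1, then s(1) = 6, so the result is 6.

6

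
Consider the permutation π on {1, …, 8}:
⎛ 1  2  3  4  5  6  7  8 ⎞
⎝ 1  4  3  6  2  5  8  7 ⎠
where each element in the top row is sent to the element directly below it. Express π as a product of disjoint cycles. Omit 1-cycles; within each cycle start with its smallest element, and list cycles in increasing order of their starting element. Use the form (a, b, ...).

Iterating π from 2 gives 2 → 4 → 6 → 5 → 2; that is the 4-cycle (2, 4, 6, 5).
Repeating from the next unused element and collecting all non-trivial cycles gives (2, 4, 6, 5)(7, 8).

(2, 4, 6, 5)(7, 8)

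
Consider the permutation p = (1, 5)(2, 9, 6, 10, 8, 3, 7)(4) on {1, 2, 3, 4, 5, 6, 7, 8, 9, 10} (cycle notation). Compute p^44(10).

10 lies in the 7-cycle (2, 9, 6, 10, 8, 3, 7).
On a 7-cycle, p^7 is the identity, so p^44 = p^2 there (44 ≡ 2 mod 7).
Stepping 2 places around the cycle: 10 → 8 → 3.

3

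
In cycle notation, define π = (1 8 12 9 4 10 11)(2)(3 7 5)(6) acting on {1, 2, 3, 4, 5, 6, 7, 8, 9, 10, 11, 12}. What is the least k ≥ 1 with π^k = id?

The disjoint cycles have lengths 7, 3, 1, 1.
Since disjoint cycles commute, ord(π) = lcm(7, 3) = 21.

21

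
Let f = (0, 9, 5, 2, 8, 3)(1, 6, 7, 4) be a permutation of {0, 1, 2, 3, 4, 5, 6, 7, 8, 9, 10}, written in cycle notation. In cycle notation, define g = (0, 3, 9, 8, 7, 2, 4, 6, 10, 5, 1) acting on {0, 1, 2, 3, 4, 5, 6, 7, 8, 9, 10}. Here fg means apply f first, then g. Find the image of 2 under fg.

f(2) = 8, then g(8) = 7; composing gives (fg)(2) = 7.

7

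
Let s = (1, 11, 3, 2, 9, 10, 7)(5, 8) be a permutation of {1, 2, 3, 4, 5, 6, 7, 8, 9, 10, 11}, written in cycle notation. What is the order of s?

14

The disjoint cycles have lengths 7, 2, 1, 1.
The order of s is the least common multiple of its cycle lengths: lcm(7, 2) = 14.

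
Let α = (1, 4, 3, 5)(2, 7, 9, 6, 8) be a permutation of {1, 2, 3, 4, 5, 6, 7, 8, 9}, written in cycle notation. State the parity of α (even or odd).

The cycle lengths are 5, 4.
A cycle of length ℓ contributes ℓ−1 transpositions, so α is a product of 4 + 3 = 7 transpositions — odd.

odd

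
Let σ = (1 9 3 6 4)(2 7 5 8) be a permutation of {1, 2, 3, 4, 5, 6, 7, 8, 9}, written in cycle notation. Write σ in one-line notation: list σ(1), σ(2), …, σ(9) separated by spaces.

9 7 6 1 8 4 5 2 3

Image by image: 1↦9, 2↦7, 3↦6, 4↦1, 5↦8, 6↦4, 7↦5, 8↦2, 9↦3.
Listing these in domain order gives 9 7 6 1 8 4 5 2 3.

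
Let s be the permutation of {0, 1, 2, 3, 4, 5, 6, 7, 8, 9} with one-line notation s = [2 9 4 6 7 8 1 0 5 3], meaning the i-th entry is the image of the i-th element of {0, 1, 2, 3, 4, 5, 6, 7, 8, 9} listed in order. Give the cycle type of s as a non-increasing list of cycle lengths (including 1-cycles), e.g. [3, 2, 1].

[4, 4, 2]

The disjoint cycles are (0, 2, 4, 7)(1, 9, 3, 6)(5, 8), with lengths 4, 4, 2 in non-increasing order.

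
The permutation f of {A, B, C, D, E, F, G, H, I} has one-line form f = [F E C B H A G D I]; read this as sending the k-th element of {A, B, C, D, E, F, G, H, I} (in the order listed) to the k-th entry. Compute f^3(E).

B

Tracing E → H → … returns to E after 4 steps, so E lies in a 4-cycle (B E H D).
Stepping 3 places around the cycle: E → H → D → B.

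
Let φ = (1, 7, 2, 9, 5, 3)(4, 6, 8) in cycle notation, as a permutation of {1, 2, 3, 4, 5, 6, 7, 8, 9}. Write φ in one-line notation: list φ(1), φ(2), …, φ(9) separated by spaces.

Reading each image from the cycles: 1↦7, 2↦9, 3↦1, 4↦6, 5↦3, 6↦8, 7↦2, 8↦4, 9↦5.
So the one-line form is 7 9 1 6 3 8 2 4 5.

7 9 1 6 3 8 2 4 5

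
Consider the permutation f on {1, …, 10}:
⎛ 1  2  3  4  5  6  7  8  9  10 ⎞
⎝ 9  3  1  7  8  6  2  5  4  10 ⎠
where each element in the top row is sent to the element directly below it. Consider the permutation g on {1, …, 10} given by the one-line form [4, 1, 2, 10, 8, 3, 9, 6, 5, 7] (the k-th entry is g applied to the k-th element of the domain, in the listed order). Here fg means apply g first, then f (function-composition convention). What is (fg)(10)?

(fg)(10) = f(g(10)). g(10) = 7, then f(7) = 2. So (fg)(10) = 2.

2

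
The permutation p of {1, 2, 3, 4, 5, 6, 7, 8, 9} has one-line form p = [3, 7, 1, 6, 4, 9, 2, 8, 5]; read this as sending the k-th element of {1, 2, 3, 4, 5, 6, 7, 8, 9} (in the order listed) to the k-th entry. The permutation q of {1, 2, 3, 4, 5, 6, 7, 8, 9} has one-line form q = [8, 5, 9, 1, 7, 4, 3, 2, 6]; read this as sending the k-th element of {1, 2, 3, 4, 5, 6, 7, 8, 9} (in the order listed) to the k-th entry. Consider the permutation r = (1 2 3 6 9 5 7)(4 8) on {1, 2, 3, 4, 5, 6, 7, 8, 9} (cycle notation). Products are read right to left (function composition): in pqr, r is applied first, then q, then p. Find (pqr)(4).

Chase 4: r(4) = 8; q(8) = 2; p(2) = 7. Hence (pqr)(4) = 7.

7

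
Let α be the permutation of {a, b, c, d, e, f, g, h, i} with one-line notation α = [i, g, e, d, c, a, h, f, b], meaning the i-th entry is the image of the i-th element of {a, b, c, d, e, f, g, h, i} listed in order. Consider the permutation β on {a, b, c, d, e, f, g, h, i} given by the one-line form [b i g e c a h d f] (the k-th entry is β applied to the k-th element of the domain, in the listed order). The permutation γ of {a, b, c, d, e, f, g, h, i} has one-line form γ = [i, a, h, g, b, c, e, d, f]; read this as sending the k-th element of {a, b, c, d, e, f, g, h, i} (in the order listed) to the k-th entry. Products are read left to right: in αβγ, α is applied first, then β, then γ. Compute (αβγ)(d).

Chase d: α(d) = d; β(d) = e; γ(e) = b. Hence (αβγ)(d) = b.

b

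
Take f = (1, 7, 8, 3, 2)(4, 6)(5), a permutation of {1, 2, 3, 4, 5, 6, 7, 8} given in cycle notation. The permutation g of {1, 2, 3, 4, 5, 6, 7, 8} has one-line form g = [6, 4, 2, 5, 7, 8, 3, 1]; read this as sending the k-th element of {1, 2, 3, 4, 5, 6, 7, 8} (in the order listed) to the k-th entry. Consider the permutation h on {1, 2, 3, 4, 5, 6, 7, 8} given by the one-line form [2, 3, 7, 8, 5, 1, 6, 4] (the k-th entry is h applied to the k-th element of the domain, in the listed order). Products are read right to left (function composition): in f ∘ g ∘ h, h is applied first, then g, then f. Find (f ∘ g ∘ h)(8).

Apply the permutations in order: h(8) = 4, then g(4) = 5, then f(5) = 5. So (f ∘ g ∘ h)(8) = 5.

5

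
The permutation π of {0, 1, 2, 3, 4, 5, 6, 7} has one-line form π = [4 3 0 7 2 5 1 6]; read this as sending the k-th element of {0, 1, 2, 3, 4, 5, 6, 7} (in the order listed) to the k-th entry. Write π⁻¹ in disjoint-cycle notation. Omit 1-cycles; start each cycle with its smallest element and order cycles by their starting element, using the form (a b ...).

First write π in disjoint cycles: (0 4 2)(1 3 7 6).
The inverse reverses every cycle; in canonical form, π⁻¹ = (0 2 4)(1 6 7 3).

(0 2 4)(1 6 7 3)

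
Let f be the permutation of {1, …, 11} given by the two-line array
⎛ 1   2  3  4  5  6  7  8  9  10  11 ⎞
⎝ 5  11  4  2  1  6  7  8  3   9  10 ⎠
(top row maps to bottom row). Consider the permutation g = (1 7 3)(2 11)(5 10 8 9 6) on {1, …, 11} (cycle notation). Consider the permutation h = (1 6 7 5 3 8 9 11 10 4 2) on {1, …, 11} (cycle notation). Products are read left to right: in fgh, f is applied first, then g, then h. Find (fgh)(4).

Apply the permutations in order: f(4) = 2, then g(2) = 11, then h(11) = 10. So (fgh)(4) = 10.

10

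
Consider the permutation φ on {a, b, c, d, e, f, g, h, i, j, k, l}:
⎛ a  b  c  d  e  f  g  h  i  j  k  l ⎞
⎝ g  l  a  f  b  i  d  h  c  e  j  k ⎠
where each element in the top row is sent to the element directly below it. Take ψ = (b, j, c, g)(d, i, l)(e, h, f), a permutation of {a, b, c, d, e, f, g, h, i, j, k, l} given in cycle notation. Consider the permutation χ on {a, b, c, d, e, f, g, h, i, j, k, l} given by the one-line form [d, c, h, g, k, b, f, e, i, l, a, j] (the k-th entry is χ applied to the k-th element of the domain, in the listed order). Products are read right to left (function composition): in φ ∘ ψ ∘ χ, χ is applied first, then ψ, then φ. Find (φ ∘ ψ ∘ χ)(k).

g

(φ ∘ ψ ∘ χ)(k) = φ(ψ(χ(k))). χ(k) = a, then ψ(a) = a, then φ(a) = g, so the result is g.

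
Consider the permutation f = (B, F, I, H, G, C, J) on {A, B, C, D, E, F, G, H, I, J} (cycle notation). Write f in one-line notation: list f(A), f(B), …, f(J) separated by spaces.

Reading each image from the cycles: A↦A, B↦F, C↦J, D↦D, E↦E, F↦I, G↦C, H↦G, I↦H, J↦B.
So the one-line form is A F J D E I C G H B.

A F J D E I C G H B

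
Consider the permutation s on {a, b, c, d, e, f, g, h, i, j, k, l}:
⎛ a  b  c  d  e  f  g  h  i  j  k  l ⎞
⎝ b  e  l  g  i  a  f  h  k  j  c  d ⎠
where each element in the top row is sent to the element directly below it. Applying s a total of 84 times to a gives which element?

Tracing a → b → … returns to a after 10 steps, so a lies in a 10-cycle (a b e i k c l d g f).
Since the cycle has length 10, s^84 acts on it the same as s^4 (84 mod 10 = 4).
Stepping 4 places around the cycle: a → b → e → i → k.

k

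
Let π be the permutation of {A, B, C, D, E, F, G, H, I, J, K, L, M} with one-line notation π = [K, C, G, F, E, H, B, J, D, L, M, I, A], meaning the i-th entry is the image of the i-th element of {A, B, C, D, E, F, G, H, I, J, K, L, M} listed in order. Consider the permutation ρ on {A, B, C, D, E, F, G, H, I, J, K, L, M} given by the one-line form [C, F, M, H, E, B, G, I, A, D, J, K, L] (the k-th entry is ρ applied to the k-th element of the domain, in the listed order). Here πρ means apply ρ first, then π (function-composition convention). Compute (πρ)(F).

ρ(F) = B, then π(B) = C; composing gives (πρ)(F) = C.

C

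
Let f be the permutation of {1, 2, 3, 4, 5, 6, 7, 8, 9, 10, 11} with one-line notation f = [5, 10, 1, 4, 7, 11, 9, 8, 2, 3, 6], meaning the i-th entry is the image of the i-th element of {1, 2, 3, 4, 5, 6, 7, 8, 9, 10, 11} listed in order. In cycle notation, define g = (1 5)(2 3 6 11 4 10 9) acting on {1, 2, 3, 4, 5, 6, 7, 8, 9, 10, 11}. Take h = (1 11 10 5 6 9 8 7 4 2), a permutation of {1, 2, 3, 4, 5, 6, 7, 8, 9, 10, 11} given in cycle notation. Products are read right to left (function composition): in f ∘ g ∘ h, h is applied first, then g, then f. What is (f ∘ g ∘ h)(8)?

9

(f ∘ g ∘ h)(8) = f(g(h(8))). h(8) = 7, then g(7) = 7, then f(7) = 9, so the result is 9.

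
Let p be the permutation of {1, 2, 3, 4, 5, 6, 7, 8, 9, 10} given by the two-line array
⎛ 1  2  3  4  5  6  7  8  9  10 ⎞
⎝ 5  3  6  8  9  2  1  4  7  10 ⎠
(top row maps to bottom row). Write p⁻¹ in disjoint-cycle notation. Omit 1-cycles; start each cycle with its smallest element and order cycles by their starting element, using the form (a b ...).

First write p in disjoint cycles: (1 5 9 7)(2 3 6)(4 8).
Reversing each cycle (and rotating so the smallest element leads) gives p⁻¹ = (1 7 9 5)(2 6 3)(4 8).

(1 7 9 5)(2 6 3)(4 8)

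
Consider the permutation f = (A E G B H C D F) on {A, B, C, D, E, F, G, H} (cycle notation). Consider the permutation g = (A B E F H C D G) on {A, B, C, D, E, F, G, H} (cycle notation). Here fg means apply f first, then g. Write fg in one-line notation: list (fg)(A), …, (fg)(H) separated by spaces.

F C G H A B E D

Chase each element through f then g: A → E → F; B → H → C; C → D → G; D → F → H; E → G → A; F → A → B; G → B → E; H → C → D.
So fg in one-line form is F C G H A B E D.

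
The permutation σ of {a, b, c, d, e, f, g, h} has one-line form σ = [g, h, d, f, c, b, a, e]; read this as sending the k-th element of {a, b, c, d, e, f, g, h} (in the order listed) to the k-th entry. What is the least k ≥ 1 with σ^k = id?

6

The disjoint-cycle form of σ has cycle lengths 6, 2.
The order is lcm(6, 2) = 6.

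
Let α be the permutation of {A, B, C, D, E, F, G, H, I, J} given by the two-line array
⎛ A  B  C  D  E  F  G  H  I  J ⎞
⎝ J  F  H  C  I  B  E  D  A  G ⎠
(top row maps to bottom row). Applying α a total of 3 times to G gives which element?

A

Tracing G → E → … returns to G after 5 steps, so G lies in a 5-cycle (A, J, G, E, I).
Advancing 3 steps from G: G → E → I → A.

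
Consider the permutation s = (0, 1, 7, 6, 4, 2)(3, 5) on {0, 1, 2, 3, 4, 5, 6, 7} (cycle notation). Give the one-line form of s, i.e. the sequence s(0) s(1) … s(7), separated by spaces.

1 7 0 5 2 3 4 6

Reading each image from the cycles: 0→1, 1→7, 2→0, 3→5, 4→2, 5→3, 6→4, 7→6.
So the one-line form is 1 7 0 5 2 3 4 6.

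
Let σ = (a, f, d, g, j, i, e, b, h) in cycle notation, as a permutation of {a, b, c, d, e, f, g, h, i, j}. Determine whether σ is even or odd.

The cycle lengths are 9, 1.
A cycle of length ℓ contributes ℓ−1 transpositions, so σ is a product of 8 transpositions — even.

even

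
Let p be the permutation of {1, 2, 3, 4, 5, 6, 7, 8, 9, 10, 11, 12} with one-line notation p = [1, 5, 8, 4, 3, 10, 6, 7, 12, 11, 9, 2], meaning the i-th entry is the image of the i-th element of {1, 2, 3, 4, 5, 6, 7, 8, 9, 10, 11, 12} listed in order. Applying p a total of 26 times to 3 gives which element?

9

Tracing 3 → 8 → … returns to 3 after 10 steps, so 3 lies in a 10-cycle (2 5 3 8 7 6 10 11 9 12).
On a 10-cycle, p^10 is the identity, so p^26 = p^6 there (26 ≡ 6 mod 10).
Stepping 6 places around the cycle: 3 → 8 → 7 → 6 → 10 → 11 → 9.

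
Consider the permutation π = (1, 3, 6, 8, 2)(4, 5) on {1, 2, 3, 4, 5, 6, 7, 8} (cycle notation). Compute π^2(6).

2

6 lies in the 5-cycle (1, 3, 6, 8, 2).
Advancing 2 steps from 6: 6 → 8 → 2.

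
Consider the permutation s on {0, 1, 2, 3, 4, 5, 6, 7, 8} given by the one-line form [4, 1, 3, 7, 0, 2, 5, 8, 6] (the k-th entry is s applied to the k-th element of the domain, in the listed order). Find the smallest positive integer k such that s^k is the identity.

6

The disjoint-cycle form of s has cycle lengths 6, 2, 1.
The order of s is the least common multiple of its cycle lengths: lcm(6, 2) = 6.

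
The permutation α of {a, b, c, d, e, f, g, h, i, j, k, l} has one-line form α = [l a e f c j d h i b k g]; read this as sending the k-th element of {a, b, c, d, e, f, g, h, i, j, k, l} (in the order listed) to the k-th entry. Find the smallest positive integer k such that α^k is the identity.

Writing α as disjoint cycles, the cycle lengths are 7, 2, 1, 1, 1.
The order is lcm(7, 2) = 14.

14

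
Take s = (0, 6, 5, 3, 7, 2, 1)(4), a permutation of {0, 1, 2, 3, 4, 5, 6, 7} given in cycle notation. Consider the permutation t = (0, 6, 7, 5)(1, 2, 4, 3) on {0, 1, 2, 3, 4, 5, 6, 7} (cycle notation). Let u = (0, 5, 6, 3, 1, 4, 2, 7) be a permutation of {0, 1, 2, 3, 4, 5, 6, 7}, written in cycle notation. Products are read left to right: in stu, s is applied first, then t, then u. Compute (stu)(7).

2

(stu)(7) = u(t(s(7))). s(7) = 2, then t(2) = 4, then u(4) = 2, so the result is 2.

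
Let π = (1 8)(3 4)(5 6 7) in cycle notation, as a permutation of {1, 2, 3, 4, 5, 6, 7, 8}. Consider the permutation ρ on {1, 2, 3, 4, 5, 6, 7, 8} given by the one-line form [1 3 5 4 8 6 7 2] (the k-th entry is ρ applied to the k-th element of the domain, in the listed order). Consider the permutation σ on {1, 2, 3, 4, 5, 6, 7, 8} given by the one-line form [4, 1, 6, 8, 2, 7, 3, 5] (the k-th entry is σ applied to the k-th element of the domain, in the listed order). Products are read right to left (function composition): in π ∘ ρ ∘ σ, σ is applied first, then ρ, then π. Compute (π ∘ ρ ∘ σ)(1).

Chase 1: σ(1) = 4; ρ(4) = 4; π(4) = 3. Hence (π ∘ ρ ∘ σ)(1) = 3.

3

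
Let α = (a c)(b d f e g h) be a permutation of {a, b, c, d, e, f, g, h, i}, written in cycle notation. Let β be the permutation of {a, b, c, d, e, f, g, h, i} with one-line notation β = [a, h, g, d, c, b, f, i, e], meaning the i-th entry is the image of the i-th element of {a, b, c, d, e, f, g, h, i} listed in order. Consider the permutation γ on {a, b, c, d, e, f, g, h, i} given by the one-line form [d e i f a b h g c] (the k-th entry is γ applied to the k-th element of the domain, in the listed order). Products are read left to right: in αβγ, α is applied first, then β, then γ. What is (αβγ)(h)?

g

(αβγ)(h) = γ(β(α(h))). α(h) = b, then β(b) = h, then γ(h) = g, so the result is g.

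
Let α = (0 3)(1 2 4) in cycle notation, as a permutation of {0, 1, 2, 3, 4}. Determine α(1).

In the cycle (1 2 4), 1 is followed by 2, so α(1) = 2.

2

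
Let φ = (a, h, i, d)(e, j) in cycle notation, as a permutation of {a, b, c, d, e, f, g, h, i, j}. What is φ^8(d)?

d

d lies in the 4-cycle (a, h, i, d).
Since the cycle has length 4, φ^8 acts on it the same as φ^0 (8 mod 4 = 0).
So φ^8(d) = d.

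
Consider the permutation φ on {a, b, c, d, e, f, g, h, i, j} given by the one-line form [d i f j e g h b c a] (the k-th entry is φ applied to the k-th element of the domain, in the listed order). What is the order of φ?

6

The disjoint-cycle form of φ has cycle lengths 6, 3, 1.
The order is lcm(6, 3) = 6.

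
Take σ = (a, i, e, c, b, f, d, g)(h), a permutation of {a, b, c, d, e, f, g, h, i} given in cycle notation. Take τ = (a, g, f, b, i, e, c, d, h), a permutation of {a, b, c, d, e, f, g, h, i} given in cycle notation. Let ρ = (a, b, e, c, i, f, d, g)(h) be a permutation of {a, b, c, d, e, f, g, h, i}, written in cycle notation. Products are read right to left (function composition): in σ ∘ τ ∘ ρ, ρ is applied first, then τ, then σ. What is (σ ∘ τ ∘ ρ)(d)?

Chase d: ρ(d) = g; τ(g) = f; σ(f) = d. Hence (σ ∘ τ ∘ ρ)(d) = d.

d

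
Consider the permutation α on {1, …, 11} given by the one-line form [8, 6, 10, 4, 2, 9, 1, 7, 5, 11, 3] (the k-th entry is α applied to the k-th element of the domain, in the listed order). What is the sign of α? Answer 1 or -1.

In disjoint-cycle form the cycle lengths are 4, 3, 3, 1.
A cycle is odd iff its length is even; α has 1 even-length cycle, so sgn(α) = (−1)^1 and α is odd.

-1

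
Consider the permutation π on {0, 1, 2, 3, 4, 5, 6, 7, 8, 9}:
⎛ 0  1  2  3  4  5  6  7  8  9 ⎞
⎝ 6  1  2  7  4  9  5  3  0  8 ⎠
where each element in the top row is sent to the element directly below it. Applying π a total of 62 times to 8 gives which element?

Tracing 8 → 0 → … returns to 8 after 5 steps, so 8 lies in a 5-cycle (0 6 5 9 8).
Powers repeat with period 5 on this cycle, and 62 mod 5 = 2, so π^62(8) = π^2(8).
Advancing 2 steps from 8: 8 → 0 → 6.

6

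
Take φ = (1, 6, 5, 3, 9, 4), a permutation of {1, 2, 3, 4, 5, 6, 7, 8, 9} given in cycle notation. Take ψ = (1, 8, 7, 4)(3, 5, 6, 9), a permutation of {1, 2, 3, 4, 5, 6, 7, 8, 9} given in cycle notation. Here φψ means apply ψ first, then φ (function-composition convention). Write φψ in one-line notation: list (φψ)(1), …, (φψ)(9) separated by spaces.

8 2 3 6 5 4 1 7 9

For each element, apply ψ then φ: 1 → 8 → 8; 2 → 2 → 2; 3 → 5 → 3; 4 → 1 → 6; 5 → 6 → 5; 6 → 9 → 4; 7 → 4 → 1; 8 → 7 → 7; 9 → 3 → 9.
So φψ in one-line form is 8 2 3 6 5 4 1 7 9.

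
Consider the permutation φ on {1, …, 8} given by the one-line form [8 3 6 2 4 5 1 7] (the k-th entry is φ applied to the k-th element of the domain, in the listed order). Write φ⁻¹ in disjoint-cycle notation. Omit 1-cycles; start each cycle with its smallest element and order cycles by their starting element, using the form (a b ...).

The cycle decomposition of φ is (1 8 7)(2 3 6 5 4).
Reversing each cycle (and rotating so the smallest element leads) gives φ⁻¹ = (1 7 8)(2 4 5 6 3).

(1 7 8)(2 4 5 6 3)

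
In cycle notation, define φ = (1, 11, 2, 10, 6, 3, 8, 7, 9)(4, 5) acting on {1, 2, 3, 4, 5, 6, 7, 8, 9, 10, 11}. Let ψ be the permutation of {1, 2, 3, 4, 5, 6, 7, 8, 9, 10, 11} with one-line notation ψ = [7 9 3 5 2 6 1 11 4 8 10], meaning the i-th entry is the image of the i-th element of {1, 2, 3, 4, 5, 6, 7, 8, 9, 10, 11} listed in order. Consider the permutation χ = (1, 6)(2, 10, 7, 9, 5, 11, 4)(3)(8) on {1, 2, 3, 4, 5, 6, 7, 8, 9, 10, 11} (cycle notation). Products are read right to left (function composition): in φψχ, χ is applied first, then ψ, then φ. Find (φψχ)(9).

10

Chase 9: χ(9) = 5; ψ(5) = 2; φ(2) = 10. Hence (φψχ)(9) = 10.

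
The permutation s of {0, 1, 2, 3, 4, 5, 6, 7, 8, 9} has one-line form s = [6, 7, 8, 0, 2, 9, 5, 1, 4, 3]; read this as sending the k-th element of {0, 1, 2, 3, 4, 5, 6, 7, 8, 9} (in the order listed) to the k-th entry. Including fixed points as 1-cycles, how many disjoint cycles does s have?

The cycle decomposition is (0 6 5 9 3)(1 7)(2 8 4), which has 3 cycles (counting 1-cycles).

3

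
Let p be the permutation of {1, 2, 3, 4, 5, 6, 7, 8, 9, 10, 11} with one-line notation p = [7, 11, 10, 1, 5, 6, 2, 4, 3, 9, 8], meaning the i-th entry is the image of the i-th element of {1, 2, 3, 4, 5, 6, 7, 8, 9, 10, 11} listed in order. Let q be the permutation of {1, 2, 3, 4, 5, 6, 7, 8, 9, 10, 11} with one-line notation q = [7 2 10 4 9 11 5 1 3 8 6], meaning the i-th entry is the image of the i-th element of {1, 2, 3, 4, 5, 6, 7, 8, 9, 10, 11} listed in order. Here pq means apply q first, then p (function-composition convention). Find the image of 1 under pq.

2

q(1) = 7, then p(7) = 2; composing gives (pq)(1) = 2.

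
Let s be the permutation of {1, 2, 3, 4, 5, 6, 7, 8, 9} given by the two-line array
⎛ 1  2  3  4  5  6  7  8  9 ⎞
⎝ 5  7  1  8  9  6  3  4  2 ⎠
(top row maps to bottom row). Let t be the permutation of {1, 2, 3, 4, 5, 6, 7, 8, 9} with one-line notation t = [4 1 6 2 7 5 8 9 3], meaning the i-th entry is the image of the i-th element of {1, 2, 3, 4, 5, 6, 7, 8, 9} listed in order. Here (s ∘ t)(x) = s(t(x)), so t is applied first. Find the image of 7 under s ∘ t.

t(7) = 8, then s(8) = 4; composing gives (s ∘ t)(7) = 4.

4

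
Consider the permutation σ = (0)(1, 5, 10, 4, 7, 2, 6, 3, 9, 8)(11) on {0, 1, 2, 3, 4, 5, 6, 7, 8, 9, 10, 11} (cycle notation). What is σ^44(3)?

5

3 lies in the 10-cycle (1, 5, 10, 4, 7, 2, 6, 3, 9, 8).
Since the cycle has length 10, σ^44 acts on it the same as σ^4 (44 mod 10 = 4).
Stepping 4 places around the cycle: 3 → 9 → 8 → 1 → 5.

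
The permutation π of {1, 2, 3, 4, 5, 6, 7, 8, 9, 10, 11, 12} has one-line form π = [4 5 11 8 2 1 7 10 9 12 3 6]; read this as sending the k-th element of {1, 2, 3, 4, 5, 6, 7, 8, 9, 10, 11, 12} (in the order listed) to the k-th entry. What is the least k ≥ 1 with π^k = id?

Writing π as disjoint cycles, the cycle lengths are 6, 2, 2, 1, 1.
The order of π is the least common multiple of its cycle lengths: lcm(6, 2, 2) = 6.

6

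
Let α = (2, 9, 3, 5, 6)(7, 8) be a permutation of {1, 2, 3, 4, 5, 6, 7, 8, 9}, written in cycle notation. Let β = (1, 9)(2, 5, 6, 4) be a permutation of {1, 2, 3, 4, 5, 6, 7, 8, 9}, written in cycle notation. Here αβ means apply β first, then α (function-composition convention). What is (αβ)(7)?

8

β(7) = 7, then α(7) = 8; composing gives (αβ)(7) = 8.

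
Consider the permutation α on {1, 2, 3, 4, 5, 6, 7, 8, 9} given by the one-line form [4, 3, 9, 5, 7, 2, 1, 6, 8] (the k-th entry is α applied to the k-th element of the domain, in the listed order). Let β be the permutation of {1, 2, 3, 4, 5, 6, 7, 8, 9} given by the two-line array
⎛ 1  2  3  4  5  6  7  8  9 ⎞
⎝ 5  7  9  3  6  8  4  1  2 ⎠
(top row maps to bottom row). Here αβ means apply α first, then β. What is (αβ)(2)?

9

α(2) = 3, then β(3) = 9; composing gives (αβ)(2) = 9.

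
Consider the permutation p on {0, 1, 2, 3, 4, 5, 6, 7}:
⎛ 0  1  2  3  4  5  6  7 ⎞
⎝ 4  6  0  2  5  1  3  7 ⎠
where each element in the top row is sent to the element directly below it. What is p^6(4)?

Tracing 4 → 5 → … returns to 4 after 7 steps, so 4 lies in a 7-cycle (0 4 5 1 6 3 2).
Stepping 6 places around the cycle: 4 → 5 → 1 → 6 → 3 → 2 → 0.

0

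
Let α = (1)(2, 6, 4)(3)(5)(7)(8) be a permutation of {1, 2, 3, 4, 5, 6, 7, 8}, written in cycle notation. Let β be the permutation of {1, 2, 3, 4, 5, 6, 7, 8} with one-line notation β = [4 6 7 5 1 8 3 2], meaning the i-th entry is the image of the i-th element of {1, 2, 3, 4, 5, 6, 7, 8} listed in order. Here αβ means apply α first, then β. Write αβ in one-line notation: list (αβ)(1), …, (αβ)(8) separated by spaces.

4 8 7 6 1 5 3 2

For each element, apply α then β: 1 → 1 → 4; 2 → 6 → 8; 3 → 3 → 7; 4 → 2 → 6; 5 → 5 → 1; 6 → 4 → 5; 7 → 7 → 3; 8 → 8 → 2.
Collecting the images, αβ = [4 8 7 6 1 5 3 2].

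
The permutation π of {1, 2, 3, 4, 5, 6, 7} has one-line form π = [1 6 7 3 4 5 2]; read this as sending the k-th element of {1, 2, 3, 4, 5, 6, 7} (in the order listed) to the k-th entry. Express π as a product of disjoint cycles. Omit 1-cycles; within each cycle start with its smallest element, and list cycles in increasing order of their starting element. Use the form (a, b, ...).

From 2: 2 → 6 → 5 → 4 → 3 → 7 → 2, closing the cycle (2, 6, 5, 4, 3, 7).
Continuing from each remaining unvisited element yields (2, 6, 5, 4, 3, 7).

(2, 6, 5, 4, 3, 7)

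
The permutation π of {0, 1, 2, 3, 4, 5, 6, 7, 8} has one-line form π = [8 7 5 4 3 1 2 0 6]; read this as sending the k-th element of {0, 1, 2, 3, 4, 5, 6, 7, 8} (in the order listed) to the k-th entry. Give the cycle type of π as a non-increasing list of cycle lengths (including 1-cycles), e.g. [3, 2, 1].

The disjoint cycles are (0, 8, 6, 2, 5, 1, 7)(3, 4), with lengths 7, 2 in non-increasing order.

[7, 2]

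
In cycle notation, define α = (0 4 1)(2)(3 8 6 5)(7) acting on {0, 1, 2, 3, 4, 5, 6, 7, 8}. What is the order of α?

The disjoint cycles have lengths 4, 3, 1, 1.
The order of α is the least common multiple of its cycle lengths: lcm(4, 3) = 12.

12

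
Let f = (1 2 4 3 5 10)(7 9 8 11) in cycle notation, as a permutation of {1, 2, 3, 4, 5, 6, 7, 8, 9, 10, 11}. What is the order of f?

12

The cycle type of f is (6, 4, 1).
The order of f is the least common multiple of its cycle lengths: lcm(6, 4) = 12.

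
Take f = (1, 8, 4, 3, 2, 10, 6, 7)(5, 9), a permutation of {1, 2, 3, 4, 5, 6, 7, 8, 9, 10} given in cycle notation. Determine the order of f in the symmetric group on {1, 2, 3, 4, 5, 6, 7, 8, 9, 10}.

The disjoint cycles have lengths 8, 2.
Since disjoint cycles commute, ord(f) = lcm(8, 2) = 8.

8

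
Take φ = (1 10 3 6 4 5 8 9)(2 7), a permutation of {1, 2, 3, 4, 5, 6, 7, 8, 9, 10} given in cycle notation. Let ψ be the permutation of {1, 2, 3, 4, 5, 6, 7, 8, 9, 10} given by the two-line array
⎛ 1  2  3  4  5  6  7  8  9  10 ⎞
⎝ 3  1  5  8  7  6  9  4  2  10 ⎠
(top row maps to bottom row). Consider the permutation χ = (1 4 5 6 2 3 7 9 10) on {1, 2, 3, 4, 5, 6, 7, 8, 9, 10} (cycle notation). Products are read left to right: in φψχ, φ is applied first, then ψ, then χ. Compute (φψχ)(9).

7

(φψχ)(9) = χ(ψ(φ(9))). φ(9) = 1, then ψ(1) = 3, then χ(3) = 7, so the result is 7.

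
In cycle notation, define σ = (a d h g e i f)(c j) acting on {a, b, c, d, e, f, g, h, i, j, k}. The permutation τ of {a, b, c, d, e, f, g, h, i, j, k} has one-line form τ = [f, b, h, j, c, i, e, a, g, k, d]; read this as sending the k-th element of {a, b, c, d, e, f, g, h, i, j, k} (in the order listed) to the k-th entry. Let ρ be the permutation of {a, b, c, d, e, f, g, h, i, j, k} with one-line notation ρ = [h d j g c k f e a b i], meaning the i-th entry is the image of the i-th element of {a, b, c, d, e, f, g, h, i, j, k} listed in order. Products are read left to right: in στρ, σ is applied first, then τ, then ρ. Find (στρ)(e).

f

Apply the permutations in order: σ(e) = i, then τ(i) = g, then ρ(g) = f. So (στρ)(e) = f.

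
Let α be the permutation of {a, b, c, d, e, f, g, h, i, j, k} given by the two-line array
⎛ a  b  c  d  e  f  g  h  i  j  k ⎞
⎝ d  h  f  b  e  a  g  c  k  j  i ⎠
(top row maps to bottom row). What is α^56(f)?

d

Tracing f → a → … returns to f after 6 steps, so f lies in a 6-cycle (a, d, b, h, c, f).
On a 6-cycle, α^6 is the identity, so α^56 = α^2 there (56 ≡ 2 mod 6).
Advancing 2 steps from f: f → a → d.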